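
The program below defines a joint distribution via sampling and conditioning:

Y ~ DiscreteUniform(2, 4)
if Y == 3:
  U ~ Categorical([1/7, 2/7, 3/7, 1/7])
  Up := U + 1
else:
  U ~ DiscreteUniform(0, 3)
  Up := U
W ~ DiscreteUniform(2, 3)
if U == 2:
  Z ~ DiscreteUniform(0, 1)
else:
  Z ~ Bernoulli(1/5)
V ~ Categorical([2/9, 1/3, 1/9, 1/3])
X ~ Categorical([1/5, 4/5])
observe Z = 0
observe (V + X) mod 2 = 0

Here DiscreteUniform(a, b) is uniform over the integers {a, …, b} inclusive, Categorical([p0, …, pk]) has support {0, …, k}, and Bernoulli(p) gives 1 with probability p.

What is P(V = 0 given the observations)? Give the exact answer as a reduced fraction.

P(V = 0 | obs) = 2/27

Enumerate traces; 96 have nonzero weight after conditioning:
  (Y=2, U=0, W=2, Z=0, V=0, X=0) weight 1/675
  (Y=2, U=0, W=2, Z=0, V=1, X=1) weight 2/225
  (Y=2, U=0, W=2, Z=0, V=2, X=0) weight 1/1350
  (Y=2, U=0, W=2, Z=0, V=3, X=1) weight 2/225
  (Y=2, U=0, W=3, Z=0, V=0, X=0) weight 1/675
  (Y=2, U=0, W=3, Z=0, V=1, X=1) weight 2/225
  (Y=2, U=0, W=3, Z=0, V=2, X=0) weight 1/1350
  (Y=2, U=0, W=3, Z=0, V=3, X=1) weight 2/225
  … 88 more
Group by V:
  weight(V=0) = 11/350
  weight(V=1) = 33/175
  weight(V=2) = 11/700
  weight(V=3) = 33/175
Total weight = 11/350 + 33/175 + 11/700 + 33/175 = 297/700
P(V=0 | obs) = 11/350 / 297/700 = 2/27
P(V=1 | obs) = 33/175 / 297/700 = 4/9
P(V=2 | obs) = 11/700 / 297/700 = 1/27
P(V=3 | obs) = 33/175 / 297/700 = 4/9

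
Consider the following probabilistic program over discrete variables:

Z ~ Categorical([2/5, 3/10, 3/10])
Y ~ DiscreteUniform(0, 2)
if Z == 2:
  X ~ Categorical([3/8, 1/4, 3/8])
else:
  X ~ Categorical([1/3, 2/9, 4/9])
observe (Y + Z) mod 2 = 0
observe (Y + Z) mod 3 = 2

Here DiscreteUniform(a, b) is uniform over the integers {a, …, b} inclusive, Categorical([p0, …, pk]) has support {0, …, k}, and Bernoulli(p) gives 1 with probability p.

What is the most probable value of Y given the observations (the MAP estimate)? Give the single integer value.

argmax_v P(Y = v | obs) = 2

Enumerate traces; 9 have nonzero weight after conditioning:
  (Z=0, Y=2, X=0) weight 2/45
  (Z=0, Y=2, X=1) weight 4/135
  (Z=0, Y=2, X=2) weight 8/135
  (Z=1, Y=1, X=0) weight 1/30
  (Z=1, Y=1, X=1) weight 1/45
  (Z=1, Y=1, X=2) weight 2/45
  (Z=2, Y=0, X=0) weight 3/80
  (Z=2, Y=0, X=1) weight 1/40
  … 1 more
Group by Y:
  weight(Y=0) = 1/10
  weight(Y=1) = 1/10
  weight(Y=2) = 2/15
Total weight = 1/10 + 1/10 + 2/15 = 1/3
P(Y=0 | obs) = 1/10 / 1/3 = 3/10
P(Y=1 | obs) = 1/10 / 1/3 = 3/10
P(Y=2 | obs) = 2/15 / 1/3 = 2/5
argmax = 2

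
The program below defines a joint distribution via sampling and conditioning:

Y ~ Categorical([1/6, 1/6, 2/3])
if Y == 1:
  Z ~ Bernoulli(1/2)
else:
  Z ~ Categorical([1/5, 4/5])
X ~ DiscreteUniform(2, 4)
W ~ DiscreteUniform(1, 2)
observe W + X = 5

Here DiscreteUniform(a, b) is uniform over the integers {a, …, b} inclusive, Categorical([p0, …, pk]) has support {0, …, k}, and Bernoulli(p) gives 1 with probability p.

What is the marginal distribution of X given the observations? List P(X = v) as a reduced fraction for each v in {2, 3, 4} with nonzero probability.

P(X=3) = 1/2, P(X=4) = 1/2

Enumerate traces; 12 have nonzero weight after conditioning:
  (Y=0, Z=0, X=3, W=2) weight 1/180
  (Y=0, Z=0, X=4, W=1) weight 1/180
  (Y=0, Z=1, X=3, W=2) weight 1/45
  (Y=0, Z=1, X=4, W=1) weight 1/45
  (Y=1, Z=0, X=3, W=2) weight 1/72
  (Y=1, Z=0, X=4, W=1) weight 1/72
  (Y=1, Z=1, X=3, W=2) weight 1/72
  (Y=1, Z=1, X=4, W=1) weight 1/72
  … 4 more
Group by X:
  weight(X=3) = 1/6
  weight(X=4) = 1/6
Total weight = 1/6 + 1/6 = 1/3
P(X=3 | obs) = 1/6 / 1/3 = 1/2
P(X=4 | obs) = 1/6 / 1/3 = 1/2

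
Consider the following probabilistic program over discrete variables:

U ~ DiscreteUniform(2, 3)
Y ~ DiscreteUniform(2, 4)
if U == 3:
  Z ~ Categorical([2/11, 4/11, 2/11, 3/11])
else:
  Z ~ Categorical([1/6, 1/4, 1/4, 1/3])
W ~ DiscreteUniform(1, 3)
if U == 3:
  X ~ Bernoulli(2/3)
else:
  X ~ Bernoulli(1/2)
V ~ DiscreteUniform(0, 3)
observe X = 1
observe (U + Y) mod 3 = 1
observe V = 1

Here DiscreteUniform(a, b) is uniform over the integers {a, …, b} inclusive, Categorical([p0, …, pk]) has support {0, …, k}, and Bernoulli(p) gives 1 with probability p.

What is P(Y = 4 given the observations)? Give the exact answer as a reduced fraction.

Enumerate traces; 24 have nonzero weight after conditioning:
  (U=2, Y=2, Z=0, W=1, X=1, V=1) weight 1/864
  (U=2, Y=2, Z=0, W=2, X=1, V=1) weight 1/864
  (U=2, Y=2, Z=0, W=3, X=1, V=1) weight 1/864
  (U=2, Y=2, Z=1, W=1, X=1, V=1) weight 1/576
  (U=2, Y=2, Z=1, W=2, X=1, V=1) weight 1/576
  (U=2, Y=2, Z=1, W=3, X=1, V=1) weight 1/576
  (U=2, Y=2, Z=2, W=1, X=1, V=1) weight 1/576
  (U=2, Y=2, Z=2, W=2, X=1, V=1) weight 1/576
  (U=3, Y=4, Z=0, W=1, X=1, V=1) weight 1/594
  … 15 more
Group by Y:
  weight(Y=2) = 1/48
  weight(Y=4) = 1/36
Total weight = 1/48 + 1/36 = 7/144
P(Y=2 | obs) = 1/48 / 7/144 = 3/7
P(Y=4 | obs) = 1/36 / 7/144 = 4/7

P(Y = 4 | obs) = 4/7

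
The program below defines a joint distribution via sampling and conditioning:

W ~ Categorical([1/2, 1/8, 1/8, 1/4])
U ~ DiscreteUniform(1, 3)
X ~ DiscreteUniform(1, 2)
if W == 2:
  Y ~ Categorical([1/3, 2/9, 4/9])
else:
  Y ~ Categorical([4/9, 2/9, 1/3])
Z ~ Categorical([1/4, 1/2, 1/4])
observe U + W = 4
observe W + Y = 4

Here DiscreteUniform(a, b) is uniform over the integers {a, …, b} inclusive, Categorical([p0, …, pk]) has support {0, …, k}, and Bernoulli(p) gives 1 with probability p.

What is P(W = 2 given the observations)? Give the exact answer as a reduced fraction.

P(W = 2 | obs) = 1/2

Enumerate traces; 12 have nonzero weight after conditioning:
  (W=2, U=2, X=1, Y=2, Z=0) weight 1/432
  (W=2, U=2, X=1, Y=2, Z=1) weight 1/216
  (W=2, U=2, X=1, Y=2, Z=2) weight 1/432
  (W=2, U=2, X=2, Y=2, Z=0) weight 1/432
  (W=2, U=2, X=2, Y=2, Z=1) weight 1/216
  (W=2, U=2, X=2, Y=2, Z=2) weight 1/432
  (W=3, U=1, X=1, Y=1, Z=0) weight 1/432
  (W=3, U=1, X=1, Y=1, Z=1) weight 1/216
  … 4 more
Group by W:
  weight(W=2) = 1/54
  weight(W=3) = 1/54
Total weight = 1/54 + 1/54 = 1/27
P(W=2 | obs) = 1/54 / 1/27 = 1/2
P(W=3 | obs) = 1/54 / 1/27 = 1/2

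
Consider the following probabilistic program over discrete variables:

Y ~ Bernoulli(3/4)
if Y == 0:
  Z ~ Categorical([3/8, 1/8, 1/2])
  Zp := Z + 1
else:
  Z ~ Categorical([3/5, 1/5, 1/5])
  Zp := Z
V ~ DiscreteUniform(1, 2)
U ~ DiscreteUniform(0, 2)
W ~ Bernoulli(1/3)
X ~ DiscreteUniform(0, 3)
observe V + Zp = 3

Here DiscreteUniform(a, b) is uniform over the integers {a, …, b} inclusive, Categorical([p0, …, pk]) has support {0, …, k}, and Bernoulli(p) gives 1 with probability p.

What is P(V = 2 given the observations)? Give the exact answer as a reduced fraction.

Enumerate traces; 96 have nonzero weight after conditioning:
  (Y=0, Z=0, V=2, U=0, W=0, X=0) weight 1/384
  (Y=0, Z=0, V=2, U=0, W=0, X=1) weight 1/384
  (Y=0, Z=0, V=2, U=0, W=0, X=2) weight 1/384
  (Y=0, Z=0, V=2, U=0, W=0, X=3) weight 1/384
  (Y=0, Z=0, V=2, U=0, W=1, X=0) weight 1/768
  (Y=0, Z=0, V=2, U=0, W=1, X=1) weight 1/768
  (Y=0, Z=0, V=2, U=0, W=1, X=2) weight 1/768
  (Y=0, Z=0, V=2, U=0, W=1, X=3) weight 1/768
  (Y=0, Z=1, V=1, U=0, W=0, X=0) weight 1/1152
  … 87 more
Group by V:
  weight(V=1) = 29/320
  weight(V=2) = 39/320
Total weight = 29/320 + 39/320 = 17/80
P(V=1 | obs) = 29/320 / 17/80 = 29/68
P(V=2 | obs) = 39/320 / 17/80 = 39/68

P(V = 2 | obs) = 39/68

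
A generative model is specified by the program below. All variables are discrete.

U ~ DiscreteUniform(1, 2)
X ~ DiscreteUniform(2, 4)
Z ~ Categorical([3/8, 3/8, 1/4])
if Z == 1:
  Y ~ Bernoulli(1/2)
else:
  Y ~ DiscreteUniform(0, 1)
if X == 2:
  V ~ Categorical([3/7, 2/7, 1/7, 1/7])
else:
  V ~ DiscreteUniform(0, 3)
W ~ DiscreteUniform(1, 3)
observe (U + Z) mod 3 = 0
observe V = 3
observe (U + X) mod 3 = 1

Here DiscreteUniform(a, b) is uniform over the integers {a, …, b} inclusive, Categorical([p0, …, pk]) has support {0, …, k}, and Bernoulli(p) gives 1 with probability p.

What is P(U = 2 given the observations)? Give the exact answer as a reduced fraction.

P(U = 2 | obs) = 6/13

Enumerate traces; 12 have nonzero weight after conditioning:
  (U=1, X=3, Z=2, Y=0, V=3, W=1) weight 1/576
  (U=1, X=3, Z=2, Y=0, V=3, W=2) weight 1/576
  (U=1, X=3, Z=2, Y=0, V=3, W=3) weight 1/576
  (U=1, X=3, Z=2, Y=1, V=3, W=1) weight 1/576
  (U=1, X=3, Z=2, Y=1, V=3, W=2) weight 1/576
  (U=1, X=3, Z=2, Y=1, V=3, W=3) weight 1/576
  (U=2, X=2, Z=1, Y=0, V=3, W=1) weight 1/672
  (U=2, X=2, Z=1, Y=0, V=3, W=2) weight 1/672
  … 4 more
Group by U:
  weight(U=1) = 1/96
  weight(U=2) = 1/112
Total weight = 1/96 + 1/112 = 13/672
P(U=1 | obs) = 1/96 / 13/672 = 7/13
P(U=2 | obs) = 1/112 / 13/672 = 6/13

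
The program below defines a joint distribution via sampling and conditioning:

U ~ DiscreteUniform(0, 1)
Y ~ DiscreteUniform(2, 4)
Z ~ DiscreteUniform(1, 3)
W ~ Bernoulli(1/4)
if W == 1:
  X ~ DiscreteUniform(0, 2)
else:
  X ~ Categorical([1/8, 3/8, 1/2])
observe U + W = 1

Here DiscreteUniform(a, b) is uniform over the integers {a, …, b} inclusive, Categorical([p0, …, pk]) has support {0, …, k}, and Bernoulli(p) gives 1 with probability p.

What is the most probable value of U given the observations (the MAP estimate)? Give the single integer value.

argmax_v P(U = v | obs) = 1

Enumerate traces; 54 have nonzero weight after conditioning:
  (U=0, Y=2, Z=1, W=1, X=0) weight 1/216
  (U=0, Y=2, Z=1, W=1, X=1) weight 1/216
  (U=0, Y=2, Z=1, W=1, X=2) weight 1/216
  (U=0, Y=2, Z=2, W=1, X=0) weight 1/216
  (U=0, Y=2, Z=2, W=1, X=1) weight 1/216
  (U=0, Y=2, Z=2, W=1, X=2) weight 1/216
  (U=0, Y=2, Z=3, W=1, X=0) weight 1/216
  (U=0, Y=2, Z=3, W=1, X=1) weight 1/216
  (U=1, Y=2, Z=1, W=0, X=0) weight 1/192
  … 45 more
Group by U:
  weight(U=0) = 1/8
  weight(U=1) = 3/8
Total weight = 1/8 + 3/8 = 1/2
P(U=0 | obs) = 1/8 / 1/2 = 1/4
P(U=1 | obs) = 3/8 / 1/2 = 3/4
argmax = 1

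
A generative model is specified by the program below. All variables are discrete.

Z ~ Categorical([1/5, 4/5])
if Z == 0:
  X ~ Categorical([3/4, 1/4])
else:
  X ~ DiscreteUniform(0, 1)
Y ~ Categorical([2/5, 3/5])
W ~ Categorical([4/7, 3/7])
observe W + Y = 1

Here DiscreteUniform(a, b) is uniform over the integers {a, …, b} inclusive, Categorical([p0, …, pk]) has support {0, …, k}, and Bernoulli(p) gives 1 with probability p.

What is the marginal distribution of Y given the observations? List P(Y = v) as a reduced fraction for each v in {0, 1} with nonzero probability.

Enumerate traces; 8 have nonzero weight after conditioning:
  (Z=0, X=0, Y=0, W=1) weight 9/350
  (Z=0, X=0, Y=1, W=0) weight 9/175
  (Z=0, X=1, Y=0, W=1) weight 3/350
  (Z=0, X=1, Y=1, W=0) weight 3/175
  (Z=1, X=0, Y=0, W=1) weight 12/175
  (Z=1, X=0, Y=1, W=0) weight 24/175
  (Z=1, X=1, Y=0, W=1) weight 12/175
  (Z=1, X=1, Y=1, W=0) weight 24/175
Group by Y:
  weight(Y=0) = 6/35
  weight(Y=1) = 12/35
Total weight = 6/35 + 12/35 = 18/35
P(Y=0 | obs) = 6/35 / 18/35 = 1/3
P(Y=1 | obs) = 12/35 / 18/35 = 2/3

P(Y=0) = 1/3, P(Y=1) = 2/3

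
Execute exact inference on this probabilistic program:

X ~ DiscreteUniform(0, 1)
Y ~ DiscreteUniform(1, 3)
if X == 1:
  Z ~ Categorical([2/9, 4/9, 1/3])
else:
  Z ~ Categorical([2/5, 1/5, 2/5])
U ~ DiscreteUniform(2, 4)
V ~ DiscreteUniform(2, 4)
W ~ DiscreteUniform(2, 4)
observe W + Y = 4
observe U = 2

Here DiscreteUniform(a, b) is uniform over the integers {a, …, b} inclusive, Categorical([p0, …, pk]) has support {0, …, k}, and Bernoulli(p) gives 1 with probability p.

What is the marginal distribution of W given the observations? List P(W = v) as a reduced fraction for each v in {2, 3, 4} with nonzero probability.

P(W=2) = 1/2, P(W=3) = 1/2

Enumerate traces; 36 have nonzero weight after conditioning:
  (X=0, Y=1, Z=0, U=2, V=2, W=3) weight 1/405
  (X=0, Y=1, Z=0, U=2, V=3, W=3) weight 1/405
  (X=0, Y=1, Z=0, U=2, V=4, W=3) weight 1/405
  (X=0, Y=1, Z=1, U=2, V=2, W=3) weight 1/810
  (X=0, Y=1, Z=1, U=2, V=3, W=3) weight 1/810
  (X=0, Y=1, Z=1, U=2, V=4, W=3) weight 1/810
  (X=0, Y=1, Z=2, U=2, V=2, W=3) weight 1/405
  (X=0, Y=1, Z=2, U=2, V=3, W=3) weight 1/405
  (X=0, Y=2, Z=0, U=2, V=2, W=2) weight 1/405
  … 27 more
Group by W:
  weight(W=2) = 1/27
  weight(W=3) = 1/27
Total weight = 1/27 + 1/27 = 2/27
P(W=2 | obs) = 1/27 / 2/27 = 1/2
P(W=3 | obs) = 1/27 / 2/27 = 1/2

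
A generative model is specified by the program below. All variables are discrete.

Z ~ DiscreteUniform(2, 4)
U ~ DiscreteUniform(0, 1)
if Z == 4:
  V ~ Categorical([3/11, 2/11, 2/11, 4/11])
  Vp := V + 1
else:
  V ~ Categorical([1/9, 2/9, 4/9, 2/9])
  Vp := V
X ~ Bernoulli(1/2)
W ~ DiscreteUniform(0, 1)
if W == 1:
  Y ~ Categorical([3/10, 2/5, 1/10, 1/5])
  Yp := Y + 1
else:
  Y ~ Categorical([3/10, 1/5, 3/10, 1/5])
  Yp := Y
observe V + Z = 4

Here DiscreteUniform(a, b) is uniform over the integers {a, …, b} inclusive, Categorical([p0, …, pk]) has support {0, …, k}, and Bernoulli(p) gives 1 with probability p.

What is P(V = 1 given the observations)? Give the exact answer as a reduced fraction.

P(V = 1 | obs) = 22/93

Enumerate traces; 96 have nonzero weight after conditioning:
  (Z=2, U=0, V=2, X=0, W=0, Y=0) weight 1/180
  (Z=2, U=0, V=2, X=0, W=0, Y=1) weight 1/270
  (Z=2, U=0, V=2, X=0, W=0, Y=2) weight 1/180
  (Z=2, U=0, V=2, X=0, W=0, Y=3) weight 1/270
  (Z=2, U=0, V=2, X=0, W=1, Y=0) weight 1/180
  (Z=2, U=0, V=2, X=0, W=1, Y=1) weight 1/135
  (Z=2, U=0, V=2, X=0, W=1, Y=2) weight 1/540
  (Z=2, U=0, V=2, X=0, W=1, Y=3) weight 1/270
  (Z=3, U=0, V=1, X=0, W=0, Y=0) weight 1/360
  (Z=4, U=0, V=0, X=0, W=0, Y=0) weight 3/880
  … 86 more
Group by V:
  weight(V=0) = 1/11
  weight(V=1) = 2/27
  weight(V=2) = 4/27
Total weight = 1/11 + 2/27 + 4/27 = 31/99
P(V=0 | obs) = 1/11 / 31/99 = 9/31
P(V=1 | obs) = 2/27 / 31/99 = 22/93
P(V=2 | obs) = 4/27 / 31/99 = 44/93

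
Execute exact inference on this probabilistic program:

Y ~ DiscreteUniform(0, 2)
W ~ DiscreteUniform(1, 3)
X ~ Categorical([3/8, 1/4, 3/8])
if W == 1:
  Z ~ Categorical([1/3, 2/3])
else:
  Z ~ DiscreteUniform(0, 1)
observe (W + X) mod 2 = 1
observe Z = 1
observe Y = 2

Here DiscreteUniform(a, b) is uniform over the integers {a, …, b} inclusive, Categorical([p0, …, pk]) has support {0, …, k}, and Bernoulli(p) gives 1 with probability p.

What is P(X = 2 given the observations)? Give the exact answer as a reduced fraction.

P(X = 2 | obs) = 7/16

Enumerate traces; 5 have nonzero weight after conditioning:
  (Y=2, W=1, X=0, Z=1) weight 1/36
  (Y=2, W=1, X=2, Z=1) weight 1/36
  (Y=2, W=2, X=1, Z=1) weight 1/72
  (Y=2, W=3, X=0, Z=1) weight 1/48
  (Y=2, W=3, X=2, Z=1) weight 1/48
Group by X:
  weight(X=0) = 7/144
  weight(X=1) = 1/72
  weight(X=2) = 7/144
Total weight = 7/144 + 1/72 + 7/144 = 1/9
P(X=0 | obs) = 7/144 / 1/9 = 7/16
P(X=1 | obs) = 1/72 / 1/9 = 1/8
P(X=2 | obs) = 7/144 / 1/9 = 7/16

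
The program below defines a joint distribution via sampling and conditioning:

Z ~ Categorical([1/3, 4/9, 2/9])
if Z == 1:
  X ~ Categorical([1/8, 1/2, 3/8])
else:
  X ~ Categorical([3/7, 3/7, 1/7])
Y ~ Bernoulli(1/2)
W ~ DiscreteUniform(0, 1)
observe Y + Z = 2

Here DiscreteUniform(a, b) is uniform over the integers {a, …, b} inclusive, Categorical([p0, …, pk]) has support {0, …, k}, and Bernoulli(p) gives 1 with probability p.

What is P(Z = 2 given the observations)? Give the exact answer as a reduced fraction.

Enumerate traces; 12 have nonzero weight after conditioning:
  (Z=1, X=0, Y=1, W=0) weight 1/72
  (Z=1, X=0, Y=1, W=1) weight 1/72
  (Z=1, X=1, Y=1, W=0) weight 1/18
  (Z=1, X=1, Y=1, W=1) weight 1/18
  (Z=1, X=2, Y=1, W=0) weight 1/24
  (Z=1, X=2, Y=1, W=1) weight 1/24
  (Z=2, X=0, Y=0, W=0) weight 1/42
  (Z=2, X=0, Y=0, W=1) weight 1/42
  … 4 more
Group by Z:
  weight(Z=1) = 2/9
  weight(Z=2) = 1/9
Total weight = 2/9 + 1/9 = 1/3
P(Z=1 | obs) = 2/9 / 1/3 = 2/3
P(Z=2 | obs) = 1/9 / 1/3 = 1/3

P(Z = 2 | obs) = 1/3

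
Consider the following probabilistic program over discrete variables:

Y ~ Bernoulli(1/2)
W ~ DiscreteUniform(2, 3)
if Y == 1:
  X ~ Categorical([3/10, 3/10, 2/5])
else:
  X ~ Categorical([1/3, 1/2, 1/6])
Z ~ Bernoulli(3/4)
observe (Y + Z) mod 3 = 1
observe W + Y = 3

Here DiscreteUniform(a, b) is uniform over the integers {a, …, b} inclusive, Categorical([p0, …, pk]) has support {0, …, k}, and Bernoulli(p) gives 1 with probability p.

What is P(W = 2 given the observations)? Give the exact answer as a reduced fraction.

P(W = 2 | obs) = 1/4

Enumerate traces; 6 have nonzero weight after conditioning:
  (Y=0, W=3, X=0, Z=1) weight 1/16
  (Y=0, W=3, X=1, Z=1) weight 3/32
  (Y=0, W=3, X=2, Z=1) weight 1/32
  (Y=1, W=2, X=0, Z=0) weight 3/160
  (Y=1, W=2, X=1, Z=0) weight 3/160
  (Y=1, W=2, X=2, Z=0) weight 1/40
Group by W:
  weight(W=2) = 1/16
  weight(W=3) = 3/16
Total weight = 1/16 + 3/16 = 1/4
P(W=2 | obs) = 1/16 / 1/4 = 1/4
P(W=3 | obs) = 3/16 / 1/4 = 3/4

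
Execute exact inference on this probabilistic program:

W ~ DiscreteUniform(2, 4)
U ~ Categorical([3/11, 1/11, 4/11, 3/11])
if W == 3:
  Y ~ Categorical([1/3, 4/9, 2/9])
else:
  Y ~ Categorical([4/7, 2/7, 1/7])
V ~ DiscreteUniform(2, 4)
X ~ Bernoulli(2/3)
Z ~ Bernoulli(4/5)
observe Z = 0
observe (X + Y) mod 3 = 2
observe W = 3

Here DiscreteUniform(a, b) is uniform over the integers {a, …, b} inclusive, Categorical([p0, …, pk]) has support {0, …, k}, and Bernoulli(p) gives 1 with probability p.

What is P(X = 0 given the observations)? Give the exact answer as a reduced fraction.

P(X = 0 | obs) = 1/5

Enumerate traces; 24 have nonzero weight after conditioning:
  (W=3, U=0, Y=1, V=2, X=1, Z=0) weight 8/4455
  (W=3, U=0, Y=1, V=3, X=1, Z=0) weight 8/4455
  (W=3, U=0, Y=1, V=4, X=1, Z=0) weight 8/4455
  (W=3, U=0, Y=2, V=2, X=0, Z=0) weight 2/4455
  (W=3, U=0, Y=2, V=3, X=0, Z=0) weight 2/4455
  (W=3, U=0, Y=2, V=4, X=0, Z=0) weight 2/4455
  (W=3, U=1, Y=1, V=2, X=1, Z=0) weight 8/13365
  (W=3, U=1, Y=1, V=3, X=1, Z=0) weight 8/13365
  … 16 more
Group by X:
  weight(X=0) = 2/405
  weight(X=1) = 8/405
Total weight = 2/405 + 8/405 = 2/81
P(X=0 | obs) = 2/405 / 2/81 = 1/5
P(X=1 | obs) = 8/405 / 2/81 = 4/5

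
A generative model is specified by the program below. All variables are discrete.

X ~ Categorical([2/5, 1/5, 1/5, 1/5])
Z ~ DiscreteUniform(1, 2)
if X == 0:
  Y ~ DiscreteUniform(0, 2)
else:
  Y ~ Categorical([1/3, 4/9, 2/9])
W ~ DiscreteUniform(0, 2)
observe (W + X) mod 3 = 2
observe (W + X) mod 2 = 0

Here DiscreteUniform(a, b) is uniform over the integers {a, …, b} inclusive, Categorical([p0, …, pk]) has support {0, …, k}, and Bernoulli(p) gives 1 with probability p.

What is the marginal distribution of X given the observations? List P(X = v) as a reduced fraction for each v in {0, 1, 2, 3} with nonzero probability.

Enumerate traces; 18 have nonzero weight after conditioning:
  (X=0, Z=1, Y=0, W=2) weight 1/45
  (X=0, Z=1, Y=1, W=2) weight 1/45
  (X=0, Z=1, Y=2, W=2) weight 1/45
  (X=0, Z=2, Y=0, W=2) weight 1/45
  (X=0, Z=2, Y=1, W=2) weight 1/45
  (X=0, Z=2, Y=2, W=2) weight 1/45
  (X=1, Z=1, Y=0, W=1) weight 1/90
  (X=1, Z=1, Y=1, W=1) weight 2/135
  (X=2, Z=1, Y=0, W=0) weight 1/90
  … 9 more
Group by X:
  weight(X=0) = 2/15
  weight(X=1) = 1/15
  weight(X=2) = 1/15
Total weight = 2/15 + 1/15 + 1/15 = 4/15
P(X=0 | obs) = 2/15 / 4/15 = 1/2
P(X=1 | obs) = 1/15 / 4/15 = 1/4
P(X=2 | obs) = 1/15 / 4/15 = 1/4

P(X=0) = 1/2, P(X=1) = 1/4, P(X=2) = 1/4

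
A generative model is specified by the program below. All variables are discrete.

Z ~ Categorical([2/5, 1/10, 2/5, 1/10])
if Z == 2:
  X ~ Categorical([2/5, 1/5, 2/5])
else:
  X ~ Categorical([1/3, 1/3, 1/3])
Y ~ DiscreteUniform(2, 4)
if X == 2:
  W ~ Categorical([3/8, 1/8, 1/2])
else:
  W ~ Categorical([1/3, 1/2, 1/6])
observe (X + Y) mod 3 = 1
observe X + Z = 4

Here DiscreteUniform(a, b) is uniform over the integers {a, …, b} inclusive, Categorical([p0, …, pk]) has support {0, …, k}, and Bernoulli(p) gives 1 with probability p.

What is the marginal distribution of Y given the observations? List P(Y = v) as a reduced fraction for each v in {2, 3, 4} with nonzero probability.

P(Y=2) = 24/29, P(Y=3) = 5/29

Enumerate traces; 6 have nonzero weight after conditioning:
  (Z=2, X=2, Y=2, W=0) weight 1/50
  (Z=2, X=2, Y=2, W=1) weight 1/150
  (Z=2, X=2, Y=2, W=2) weight 2/75
  (Z=3, X=1, Y=3, W=0) weight 1/270
  (Z=3, X=1, Y=3, W=1) weight 1/180
  (Z=3, X=1, Y=3, W=2) weight 1/540
Group by Y:
  weight(Y=2) = 4/75
  weight(Y=3) = 1/90
Total weight = 4/75 + 1/90 = 29/450
P(Y=2 | obs) = 4/75 / 29/450 = 24/29
P(Y=3 | obs) = 1/90 / 29/450 = 5/29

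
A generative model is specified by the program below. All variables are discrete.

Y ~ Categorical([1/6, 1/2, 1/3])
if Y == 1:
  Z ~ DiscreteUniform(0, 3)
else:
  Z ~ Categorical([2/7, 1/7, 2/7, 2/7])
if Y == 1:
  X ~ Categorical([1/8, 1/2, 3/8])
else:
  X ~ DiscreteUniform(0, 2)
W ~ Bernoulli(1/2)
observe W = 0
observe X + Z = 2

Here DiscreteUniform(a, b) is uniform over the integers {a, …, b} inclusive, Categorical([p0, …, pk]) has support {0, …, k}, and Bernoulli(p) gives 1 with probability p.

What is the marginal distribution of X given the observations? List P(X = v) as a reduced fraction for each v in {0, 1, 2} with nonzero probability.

Enumerate traces; 9 have nonzero weight after conditioning:
  (Y=0, Z=0, X=2, W=0) weight 1/126
  (Y=0, Z=1, X=1, W=0) weight 1/252
  (Y=0, Z=2, X=0, W=0) weight 1/126
  (Y=1, Z=0, X=2, W=0) weight 3/128
  (Y=1, Z=1, X=1, W=0) weight 1/32
  (Y=1, Z=2, X=0, W=0) weight 1/128
  (Y=2, Z=0, X=2, W=0) weight 1/63
  (Y=2, Z=1, X=1, W=0) weight 1/126
  … 1 more
Group by X:
  weight(X=0) = 85/2688
  weight(X=1) = 29/672
  weight(X=2) = 127/2688
Total weight = 85/2688 + 29/672 + 127/2688 = 41/336
P(X=0 | obs) = 85/2688 / 41/336 = 85/328
P(X=1 | obs) = 29/672 / 41/336 = 29/82
P(X=2 | obs) = 127/2688 / 41/336 = 127/328

P(X=0) = 85/328, P(X=1) = 29/82, P(X=2) = 127/328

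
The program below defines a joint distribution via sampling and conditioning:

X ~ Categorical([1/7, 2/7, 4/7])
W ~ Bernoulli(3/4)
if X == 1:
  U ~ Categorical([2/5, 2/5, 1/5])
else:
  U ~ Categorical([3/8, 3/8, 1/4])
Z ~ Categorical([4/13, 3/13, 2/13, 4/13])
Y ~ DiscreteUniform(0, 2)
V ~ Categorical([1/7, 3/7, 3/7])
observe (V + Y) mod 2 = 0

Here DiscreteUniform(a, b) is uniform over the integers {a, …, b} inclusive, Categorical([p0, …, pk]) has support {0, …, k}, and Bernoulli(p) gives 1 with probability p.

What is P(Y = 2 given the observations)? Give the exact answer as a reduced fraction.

Enumerate traces; 360 have nonzero weight after conditioning:
  (X=0, W=0, U=0, Z=0, Y=0, V=0) weight 1/5096
  (X=0, W=0, U=0, Z=0, Y=0, V=2) weight 3/5096
  (X=0, W=0, U=0, Z=0, Y=1, V=1) weight 3/5096
  (X=0, W=0, U=0, Z=0, Y=2, V=0) weight 1/5096
  (X=0, W=0, U=0, Z=0, Y=2, V=2) weight 3/5096
  (X=0, W=0, U=0, Z=1, Y=0, V=0) weight 3/20384
  (X=0, W=0, U=0, Z=1, Y=0, V=2) weight 9/20384
  (X=0, W=0, U=0, Z=1, Y=1, V=1) weight 9/20384
  … 352 more
Group by Y:
  weight(Y=0) = 4/21
  weight(Y=1) = 1/7
  weight(Y=2) = 4/21
Total weight = 4/21 + 1/7 + 4/21 = 11/21
P(Y=0 | obs) = 4/21 / 11/21 = 4/11
P(Y=1 | obs) = 1/7 / 11/21 = 3/11
P(Y=2 | obs) = 4/21 / 11/21 = 4/11

P(Y = 2 | obs) = 4/11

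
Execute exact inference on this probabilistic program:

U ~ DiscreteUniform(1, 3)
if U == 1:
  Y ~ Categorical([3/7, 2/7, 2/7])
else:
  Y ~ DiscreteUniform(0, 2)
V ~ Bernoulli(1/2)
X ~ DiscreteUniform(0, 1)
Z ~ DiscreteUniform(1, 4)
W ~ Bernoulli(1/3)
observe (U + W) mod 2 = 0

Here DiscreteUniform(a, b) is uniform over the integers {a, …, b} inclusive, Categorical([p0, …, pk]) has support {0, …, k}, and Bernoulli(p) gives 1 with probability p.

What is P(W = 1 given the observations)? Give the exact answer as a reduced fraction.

Enumerate traces; 144 have nonzero weight after conditioning:
  (U=1, Y=0, V=0, X=0, Z=1, W=1) weight 1/336
  (U=1, Y=0, V=0, X=0, Z=2, W=1) weight 1/336
  (U=1, Y=0, V=0, X=0, Z=3, W=1) weight 1/336
  (U=1, Y=0, V=0, X=0, Z=4, W=1) weight 1/336
  (U=1, Y=0, V=0, X=1, Z=1, W=1) weight 1/336
  (U=1, Y=0, V=0, X=1, Z=2, W=1) weight 1/336
  (U=1, Y=0, V=0, X=1, Z=3, W=1) weight 1/336
  (U=1, Y=0, V=0, X=1, Z=4, W=1) weight 1/336
  (U=2, Y=0, V=0, X=0, Z=1, W=0) weight 1/216
  … 135 more
Group by W:
  weight(W=0) = 2/9
  weight(W=1) = 2/9
Total weight = 2/9 + 2/9 = 4/9
P(W=0 | obs) = 2/9 / 4/9 = 1/2
P(W=1 | obs) = 2/9 / 4/9 = 1/2

P(W = 1 | obs) = 1/2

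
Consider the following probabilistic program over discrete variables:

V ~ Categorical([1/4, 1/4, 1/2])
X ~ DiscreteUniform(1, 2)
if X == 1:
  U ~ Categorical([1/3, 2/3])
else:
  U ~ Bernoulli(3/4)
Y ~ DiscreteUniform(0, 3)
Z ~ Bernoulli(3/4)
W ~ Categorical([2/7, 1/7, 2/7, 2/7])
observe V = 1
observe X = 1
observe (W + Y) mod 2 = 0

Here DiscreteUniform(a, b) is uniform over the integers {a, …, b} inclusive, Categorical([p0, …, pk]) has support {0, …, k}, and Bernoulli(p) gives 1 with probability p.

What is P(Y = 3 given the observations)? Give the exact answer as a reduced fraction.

P(Y = 3 | obs) = 3/14

Enumerate traces; 32 have nonzero weight after conditioning:
  (V=1, X=1, U=0, Y=0, Z=0, W=0) weight 1/1344
  (V=1, X=1, U=0, Y=0, Z=0, W=2) weight 1/1344
  (V=1, X=1, U=0, Y=0, Z=1, W=0) weight 1/448
  (V=1, X=1, U=0, Y=0, Z=1, W=2) weight 1/448
  (V=1, X=1, U=0, Y=1, Z=0, W=1) weight 1/2688
  (V=1, X=1, U=0, Y=1, Z=0, W=3) weight 1/1344
  (V=1, X=1, U=0, Y=1, Z=1, W=1) weight 1/896
  (V=1, X=1, U=0, Y=1, Z=1, W=3) weight 1/448
  (V=1, X=1, U=0, Y=2, Z=0, W=0) weight 1/1344
  (V=1, X=1, U=0, Y=3, Z=0, W=1) weight 1/2688
  … 22 more
Group by Y:
  weight(Y=0) = 1/56
  weight(Y=1) = 3/224
  weight(Y=2) = 1/56
  weight(Y=3) = 3/224
Total weight = 1/56 + 3/224 + 1/56 + 3/224 = 1/16
P(Y=0 | obs) = 1/56 / 1/16 = 2/7
P(Y=1 | obs) = 3/224 / 1/16 = 3/14
P(Y=2 | obs) = 1/56 / 1/16 = 2/7
P(Y=3 | obs) = 3/224 / 1/16 = 3/14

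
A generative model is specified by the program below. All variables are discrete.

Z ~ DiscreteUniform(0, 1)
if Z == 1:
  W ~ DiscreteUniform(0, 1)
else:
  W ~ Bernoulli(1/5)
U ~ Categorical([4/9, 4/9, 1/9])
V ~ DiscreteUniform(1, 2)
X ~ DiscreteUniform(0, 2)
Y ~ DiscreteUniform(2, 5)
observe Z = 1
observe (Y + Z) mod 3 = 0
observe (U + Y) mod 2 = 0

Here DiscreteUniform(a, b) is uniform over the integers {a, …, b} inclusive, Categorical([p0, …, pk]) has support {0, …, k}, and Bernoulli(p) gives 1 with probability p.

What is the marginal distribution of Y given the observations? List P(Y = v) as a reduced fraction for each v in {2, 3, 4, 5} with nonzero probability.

Enumerate traces; 36 have nonzero weight after conditioning:
  (Z=1, W=0, U=0, V=1, X=0, Y=2) weight 1/216
  (Z=1, W=0, U=0, V=1, X=1, Y=2) weight 1/216
  (Z=1, W=0, U=0, V=1, X=2, Y=2) weight 1/216
  (Z=1, W=0, U=0, V=2, X=0, Y=2) weight 1/216
  (Z=1, W=0, U=0, V=2, X=1, Y=2) weight 1/216
  (Z=1, W=0, U=0, V=2, X=2, Y=2) weight 1/216
  (Z=1, W=0, U=1, V=1, X=0, Y=5) weight 1/216
  (Z=1, W=0, U=1, V=1, X=1, Y=5) weight 1/216
  … 28 more
Group by Y:
  weight(Y=2) = 5/72
  weight(Y=5) = 1/18
Total weight = 5/72 + 1/18 = 1/8
P(Y=2 | obs) = 5/72 / 1/8 = 5/9
P(Y=5 | obs) = 1/18 / 1/8 = 4/9

P(Y=2) = 5/9, P(Y=5) = 4/9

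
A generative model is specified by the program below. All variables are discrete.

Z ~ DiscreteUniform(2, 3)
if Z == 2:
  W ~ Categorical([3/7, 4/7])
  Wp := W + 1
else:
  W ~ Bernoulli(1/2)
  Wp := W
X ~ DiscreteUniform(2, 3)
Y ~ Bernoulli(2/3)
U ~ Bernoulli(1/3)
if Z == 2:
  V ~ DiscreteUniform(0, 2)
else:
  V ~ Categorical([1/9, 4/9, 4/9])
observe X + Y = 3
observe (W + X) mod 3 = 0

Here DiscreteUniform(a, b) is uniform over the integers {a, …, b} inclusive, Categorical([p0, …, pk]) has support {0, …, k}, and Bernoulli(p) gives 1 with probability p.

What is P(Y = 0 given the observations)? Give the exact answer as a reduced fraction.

Enumerate traces; 24 have nonzero weight after conditioning:
  (Z=2, W=0, X=3, Y=0, U=0, V=0) weight 1/126
  (Z=2, W=0, X=3, Y=0, U=0, V=1) weight 1/126
  (Z=2, W=0, X=3, Y=0, U=0, V=2) weight 1/126
  (Z=2, W=0, X=3, Y=0, U=1, V=0) weight 1/252
  (Z=2, W=0, X=3, Y=0, U=1, V=1) weight 1/252
  (Z=2, W=0, X=3, Y=0, U=1, V=2) weight 1/252
  (Z=2, W=1, X=2, Y=1, U=0, V=0) weight 4/189
  (Z=2, W=1, X=2, Y=1, U=0, V=1) weight 4/189
  … 16 more
Group by Y:
  weight(Y=0) = 13/168
  weight(Y=1) = 5/28
Total weight = 13/168 + 5/28 = 43/168
P(Y=0 | obs) = 13/168 / 43/168 = 13/43
P(Y=1 | obs) = 5/28 / 43/168 = 30/43

P(Y = 0 | obs) = 13/43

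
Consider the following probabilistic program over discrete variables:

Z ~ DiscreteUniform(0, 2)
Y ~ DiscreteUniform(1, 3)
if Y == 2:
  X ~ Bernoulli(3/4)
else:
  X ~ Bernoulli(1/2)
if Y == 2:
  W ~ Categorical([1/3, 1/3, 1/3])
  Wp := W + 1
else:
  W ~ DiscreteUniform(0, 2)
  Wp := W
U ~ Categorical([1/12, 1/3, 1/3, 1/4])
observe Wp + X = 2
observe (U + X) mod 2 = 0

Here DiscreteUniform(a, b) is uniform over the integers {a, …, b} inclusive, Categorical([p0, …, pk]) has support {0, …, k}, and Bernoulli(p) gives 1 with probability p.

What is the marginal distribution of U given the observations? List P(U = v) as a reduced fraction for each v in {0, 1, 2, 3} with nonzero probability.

Enumerate traces; 36 have nonzero weight after conditioning:
  (Z=0, Y=1, X=0, W=2, U=0) weight 1/648
  (Z=0, Y=1, X=0, W=2, U=2) weight 1/162
  (Z=0, Y=1, X=1, W=1, U=1) weight 1/162
  (Z=0, Y=1, X=1, W=1, U=3) weight 1/216
  (Z=0, Y=2, X=0, W=1, U=0) weight 1/1296
  (Z=0, Y=2, X=0, W=1, U=2) weight 1/324
  (Z=0, Y=2, X=1, W=0, U=1) weight 1/108
  (Z=0, Y=2, X=1, W=0, U=3) weight 1/144
  … 28 more
Group by U:
  weight(U=0) = 5/432
  weight(U=1) = 7/108
  weight(U=2) = 5/108
  weight(U=3) = 7/144
Total weight = 5/432 + 7/108 + 5/108 + 7/144 = 37/216
P(U=0 | obs) = 5/432 / 37/216 = 5/74
P(U=1 | obs) = 7/108 / 37/216 = 14/37
P(U=2 | obs) = 5/108 / 37/216 = 10/37
P(U=3 | obs) = 7/144 / 37/216 = 21/74

P(U=0) = 5/74, P(U=1) = 14/37, P(U=2) = 10/37, P(U=3) = 21/74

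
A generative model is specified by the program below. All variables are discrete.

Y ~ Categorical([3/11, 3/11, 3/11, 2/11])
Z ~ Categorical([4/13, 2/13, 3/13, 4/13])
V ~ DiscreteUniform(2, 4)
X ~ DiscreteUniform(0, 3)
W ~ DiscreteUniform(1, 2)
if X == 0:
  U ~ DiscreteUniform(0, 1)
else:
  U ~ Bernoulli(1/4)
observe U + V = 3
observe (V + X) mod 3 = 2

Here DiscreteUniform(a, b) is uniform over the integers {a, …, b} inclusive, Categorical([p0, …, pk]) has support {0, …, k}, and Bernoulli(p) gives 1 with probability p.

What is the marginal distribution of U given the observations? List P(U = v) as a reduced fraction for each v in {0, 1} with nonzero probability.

P(U=0) = 1/2, P(U=1) = 1/2

Enumerate traces; 96 have nonzero weight after conditioning:
  (Y=0, Z=0, V=2, X=0, W=1, U=1) weight 1/572
  (Y=0, Z=0, V=2, X=0, W=2, U=1) weight 1/572
  (Y=0, Z=0, V=2, X=3, W=1, U=1) weight 1/1144
  (Y=0, Z=0, V=2, X=3, W=2, U=1) weight 1/1144
  (Y=0, Z=0, V=3, X=2, W=1, U=0) weight 3/1144
  (Y=0, Z=0, V=3, X=2, W=2, U=0) weight 3/1144
  (Y=0, Z=1, V=2, X=0, W=1, U=1) weight 1/1144
  (Y=0, Z=1, V=2, X=0, W=2, U=1) weight 1/1144
  … 88 more
Group by U:
  weight(U=0) = 1/16
  weight(U=1) = 1/16
Total weight = 1/16 + 1/16 = 1/8
P(U=0 | obs) = 1/16 / 1/8 = 1/2
P(U=1 | obs) = 1/16 / 1/8 = 1/2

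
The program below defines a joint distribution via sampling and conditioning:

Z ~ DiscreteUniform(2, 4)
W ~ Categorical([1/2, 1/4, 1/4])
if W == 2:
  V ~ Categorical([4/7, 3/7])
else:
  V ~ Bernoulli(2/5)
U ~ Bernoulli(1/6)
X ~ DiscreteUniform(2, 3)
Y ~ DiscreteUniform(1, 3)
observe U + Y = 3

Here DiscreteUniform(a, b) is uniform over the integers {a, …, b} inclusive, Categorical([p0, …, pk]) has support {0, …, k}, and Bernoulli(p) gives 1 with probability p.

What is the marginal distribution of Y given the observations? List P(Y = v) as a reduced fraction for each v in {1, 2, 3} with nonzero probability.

Enumerate traces; 72 have nonzero weight after conditioning:
  (Z=2, W=0, V=0, U=0, X=2, Y=3) weight 1/72
  (Z=2, W=0, V=0, U=0, X=3, Y=3) weight 1/72
  (Z=2, W=0, V=0, U=1, X=2, Y=2) weight 1/360
  (Z=2, W=0, V=0, U=1, X=3, Y=2) weight 1/360
  (Z=2, W=0, V=1, U=0, X=2, Y=3) weight 1/108
  (Z=2, W=0, V=1, U=0, X=3, Y=3) weight 1/108
  (Z=2, W=0, V=1, U=1, X=2, Y=2) weight 1/540
  (Z=2, W=0, V=1, U=1, X=3, Y=2) weight 1/540
  … 64 more
Group by Y:
  weight(Y=2) = 1/18
  weight(Y=3) = 5/18
Total weight = 1/18 + 5/18 = 1/3
P(Y=2 | obs) = 1/18 / 1/3 = 1/6
P(Y=3 | obs) = 5/18 / 1/3 = 5/6

P(Y=2) = 1/6, P(Y=3) = 5/6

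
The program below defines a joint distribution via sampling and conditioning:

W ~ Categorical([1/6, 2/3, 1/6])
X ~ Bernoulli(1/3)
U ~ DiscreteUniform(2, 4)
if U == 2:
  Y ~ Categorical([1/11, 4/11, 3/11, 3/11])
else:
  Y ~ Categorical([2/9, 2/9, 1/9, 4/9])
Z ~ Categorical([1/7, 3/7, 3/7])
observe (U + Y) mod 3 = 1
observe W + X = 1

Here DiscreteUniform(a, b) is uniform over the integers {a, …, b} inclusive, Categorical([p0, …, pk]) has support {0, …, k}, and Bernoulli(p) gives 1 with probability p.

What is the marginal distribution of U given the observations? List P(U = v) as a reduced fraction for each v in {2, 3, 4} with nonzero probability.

Enumerate traces; 24 have nonzero weight after conditioning:
  (W=0, X=1, U=2, Y=2, Z=0) weight 1/1386
  (W=0, X=1, U=2, Y=2, Z=1) weight 1/462
  (W=0, X=1, U=2, Y=2, Z=2) weight 1/462
  (W=0, X=1, U=3, Y=1, Z=0) weight 1/1701
  (W=0, X=1, U=3, Y=1, Z=1) weight 1/567
  (W=0, X=1, U=3, Y=1, Z=2) weight 1/567
  (W=0, X=1, U=4, Y=0, Z=0) weight 1/1701
  (W=0, X=1, U=4, Y=0, Z=1) weight 1/567
  … 16 more
Group by U:
  weight(U=2) = 1/22
  weight(U=3) = 1/27
  weight(U=4) = 1/9
Total weight = 1/22 + 1/27 + 1/9 = 115/594
P(U=2 | obs) = 1/22 / 115/594 = 27/115
P(U=3 | obs) = 1/27 / 115/594 = 22/115
P(U=4 | obs) = 1/9 / 115/594 = 66/115

P(U=2) = 27/115, P(U=3) = 22/115, P(U=4) = 66/115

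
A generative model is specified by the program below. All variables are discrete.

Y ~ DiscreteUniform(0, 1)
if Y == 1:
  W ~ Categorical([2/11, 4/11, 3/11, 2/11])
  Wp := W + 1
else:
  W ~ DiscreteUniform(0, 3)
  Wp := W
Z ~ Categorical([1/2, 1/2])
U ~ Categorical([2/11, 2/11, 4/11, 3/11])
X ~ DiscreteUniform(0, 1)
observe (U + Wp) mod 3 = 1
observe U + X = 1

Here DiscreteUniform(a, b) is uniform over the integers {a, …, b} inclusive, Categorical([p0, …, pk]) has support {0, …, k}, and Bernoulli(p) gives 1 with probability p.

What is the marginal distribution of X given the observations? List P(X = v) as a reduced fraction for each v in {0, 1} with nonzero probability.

P(X=0) = 34/61, P(X=1) = 27/61

Enumerate traces; 12 have nonzero weight after conditioning:
  (Y=0, W=0, Z=0, U=1, X=0) weight 1/176
  (Y=0, W=0, Z=1, U=1, X=0) weight 1/176
  (Y=0, W=1, Z=0, U=0, X=1) weight 1/176
  (Y=0, W=1, Z=1, U=0, X=1) weight 1/176
  (Y=0, W=3, Z=0, U=1, X=0) weight 1/176
  (Y=0, W=3, Z=1, U=1, X=0) weight 1/176
  (Y=1, W=0, Z=0, U=0, X=1) weight 1/242
  (Y=1, W=0, Z=1, U=0, X=1) weight 1/242
  … 4 more
Group by X:
  weight(X=0) = 17/484
  weight(X=1) = 27/968
Total weight = 17/484 + 27/968 = 61/968
P(X=0 | obs) = 17/484 / 61/968 = 34/61
P(X=1 | obs) = 27/968 / 61/968 = 27/61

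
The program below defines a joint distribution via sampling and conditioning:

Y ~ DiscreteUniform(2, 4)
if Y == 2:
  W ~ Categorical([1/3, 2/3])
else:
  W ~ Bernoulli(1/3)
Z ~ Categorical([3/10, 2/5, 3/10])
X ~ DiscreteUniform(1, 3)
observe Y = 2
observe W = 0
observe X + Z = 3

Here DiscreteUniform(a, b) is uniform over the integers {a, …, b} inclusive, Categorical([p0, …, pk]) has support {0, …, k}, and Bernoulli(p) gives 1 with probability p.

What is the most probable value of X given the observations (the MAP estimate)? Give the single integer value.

Enumerate traces; 3 have nonzero weight after conditioning:
  (Y=2, W=0, Z=0, X=3) weight 1/90
  (Y=2, W=0, Z=1, X=2) weight 2/135
  (Y=2, W=0, Z=2, X=1) weight 1/90
Group by X:
  weight(X=1) = 1/90
  weight(X=2) = 2/135
  weight(X=3) = 1/90
Total weight = 1/90 + 2/135 + 1/90 = 1/27
P(X=1 | obs) = 1/90 / 1/27 = 3/10
P(X=2 | obs) = 2/135 / 1/27 = 2/5
P(X=3 | obs) = 1/90 / 1/27 = 3/10
argmax = 2

argmax_v P(X = v | obs) = 2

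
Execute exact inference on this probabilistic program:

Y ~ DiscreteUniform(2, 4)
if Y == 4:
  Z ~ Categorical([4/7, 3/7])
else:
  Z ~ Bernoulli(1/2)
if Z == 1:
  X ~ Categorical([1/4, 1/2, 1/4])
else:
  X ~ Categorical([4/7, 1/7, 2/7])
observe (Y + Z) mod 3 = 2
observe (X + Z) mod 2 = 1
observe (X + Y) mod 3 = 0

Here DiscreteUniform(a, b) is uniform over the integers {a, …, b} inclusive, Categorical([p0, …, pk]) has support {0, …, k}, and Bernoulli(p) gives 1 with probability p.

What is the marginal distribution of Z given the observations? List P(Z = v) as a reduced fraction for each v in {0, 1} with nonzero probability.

Enumerate traces; 2 have nonzero weight after conditioning:
  (Y=2, Z=0, X=1) weight 1/42
  (Y=4, Z=1, X=2) weight 1/28
Group by Z:
  weight(Z=0) = 1/42
  weight(Z=1) = 1/28
Total weight = 1/42 + 1/28 = 5/84
P(Z=0 | obs) = 1/42 / 5/84 = 2/5
P(Z=1 | obs) = 1/28 / 5/84 = 3/5

P(Z=0) = 2/5, P(Z=1) = 3/5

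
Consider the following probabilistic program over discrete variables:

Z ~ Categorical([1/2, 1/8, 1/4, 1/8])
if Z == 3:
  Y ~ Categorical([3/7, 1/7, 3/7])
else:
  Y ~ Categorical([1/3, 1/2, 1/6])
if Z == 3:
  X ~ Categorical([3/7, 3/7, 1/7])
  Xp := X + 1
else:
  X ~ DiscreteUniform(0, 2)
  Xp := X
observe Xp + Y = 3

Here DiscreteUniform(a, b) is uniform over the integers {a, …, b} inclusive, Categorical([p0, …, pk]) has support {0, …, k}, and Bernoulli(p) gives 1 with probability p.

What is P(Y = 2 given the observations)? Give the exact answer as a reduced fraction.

Enumerate traces; 9 have nonzero weight after conditioning:
  (Z=0, Y=1, X=2) weight 1/12
  (Z=0, Y=2, X=1) weight 1/36
  (Z=1, Y=1, X=2) weight 1/48
  (Z=1, Y=2, X=1) weight 1/144
  (Z=2, Y=1, X=2) weight 1/24
  (Z=2, Y=2, X=1) weight 1/72
  (Z=3, Y=0, X=2) weight 3/392
  (Z=3, Y=1, X=1) weight 3/392
  … 1 more
Group by Y:
  weight(Y=0) = 3/392
  weight(Y=1) = 361/2352
  weight(Y=2) = 505/7056
Total weight = 3/392 + 361/2352 + 505/7056 = 821/3528
P(Y=0 | obs) = 3/392 / 821/3528 = 27/821
P(Y=1 | obs) = 361/2352 / 821/3528 = 1083/1642
P(Y=2 | obs) = 505/7056 / 821/3528 = 505/1642

P(Y = 2 | obs) = 505/1642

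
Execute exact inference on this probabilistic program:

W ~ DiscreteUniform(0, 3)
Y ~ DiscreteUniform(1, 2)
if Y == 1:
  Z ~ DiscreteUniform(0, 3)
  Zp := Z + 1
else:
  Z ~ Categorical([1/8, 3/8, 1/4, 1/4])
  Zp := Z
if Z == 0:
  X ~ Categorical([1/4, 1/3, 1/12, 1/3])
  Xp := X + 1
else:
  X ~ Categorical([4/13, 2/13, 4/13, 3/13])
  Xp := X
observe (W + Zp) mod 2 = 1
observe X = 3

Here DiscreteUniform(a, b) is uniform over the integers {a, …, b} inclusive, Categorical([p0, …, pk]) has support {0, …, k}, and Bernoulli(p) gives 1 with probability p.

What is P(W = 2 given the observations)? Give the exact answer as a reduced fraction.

P(W = 2 | obs) = 89/312

Enumerate traces; 16 have nonzero weight after conditioning:
  (W=0, Y=1, Z=0, X=3) weight 1/96
  (W=0, Y=1, Z=2, X=3) weight 3/416
  (W=0, Y=2, Z=1, X=3) weight 9/832
  (W=0, Y=2, Z=3, X=3) weight 3/416
  (W=1, Y=1, Z=1, X=3) weight 3/416
  (W=1, Y=1, Z=3, X=3) weight 3/416
  (W=1, Y=2, Z=0, X=3) weight 1/192
  (W=1, Y=2, Z=2, X=3) weight 3/416
  (W=2, Y=1, Z=0, X=3) weight 1/96
  (W=3, Y=1, Z=1, X=3) weight 3/416
  … 6 more
Group by W:
  weight(W=0) = 89/2496
  weight(W=1) = 67/2496
  weight(W=2) = 89/2496
  weight(W=3) = 67/2496
Total weight = 89/2496 + 67/2496 + 89/2496 + 67/2496 = 1/8
P(W=0 | obs) = 89/2496 / 1/8 = 89/312
P(W=1 | obs) = 67/2496 / 1/8 = 67/312
P(W=2 | obs) = 89/2496 / 1/8 = 89/312
P(W=3 | obs) = 67/2496 / 1/8 = 67/312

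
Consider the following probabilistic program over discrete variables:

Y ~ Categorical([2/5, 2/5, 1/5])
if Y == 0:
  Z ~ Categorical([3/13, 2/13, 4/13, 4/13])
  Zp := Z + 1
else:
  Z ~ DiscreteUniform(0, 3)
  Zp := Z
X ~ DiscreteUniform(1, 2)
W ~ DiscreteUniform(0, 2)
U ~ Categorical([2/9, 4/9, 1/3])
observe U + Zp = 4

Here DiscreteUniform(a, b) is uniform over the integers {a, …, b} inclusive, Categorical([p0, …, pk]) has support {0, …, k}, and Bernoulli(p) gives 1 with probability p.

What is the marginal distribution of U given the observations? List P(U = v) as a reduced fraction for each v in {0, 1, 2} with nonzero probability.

P(U=0) = 64/513, P(U=1) = 284/513, P(U=2) = 55/171

Enumerate traces; 42 have nonzero weight after conditioning:
  (Y=0, Z=1, X=1, W=0, U=2) weight 2/585
  (Y=0, Z=1, X=1, W=1, U=2) weight 2/585
  (Y=0, Z=1, X=1, W=2, U=2) weight 2/585
  (Y=0, Z=1, X=2, W=0, U=2) weight 2/585
  (Y=0, Z=1, X=2, W=1, U=2) weight 2/585
  (Y=0, Z=1, X=2, W=2, U=2) weight 2/585
  (Y=0, Z=2, X=1, W=0, U=1) weight 16/1755
  (Y=0, Z=2, X=1, W=1, U=1) weight 16/1755
  (Y=0, Z=3, X=1, W=0, U=0) weight 8/1755
  … 33 more
Group by U:
  weight(U=0) = 16/585
  weight(U=1) = 71/585
  weight(U=2) = 11/156
Total weight = 16/585 + 71/585 + 11/156 = 57/260
P(U=0 | obs) = 16/585 / 57/260 = 64/513
P(U=1 | obs) = 71/585 / 57/260 = 284/513
P(U=2 | obs) = 11/156 / 57/260 = 55/171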